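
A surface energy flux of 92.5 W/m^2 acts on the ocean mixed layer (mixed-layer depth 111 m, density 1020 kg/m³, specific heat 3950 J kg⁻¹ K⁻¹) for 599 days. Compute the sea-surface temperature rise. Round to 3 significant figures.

Areal heat capacity C = ρ c_p D = 1020 × 3950 × 111 = 4.47×10^8 J/(m^2 K).
Net heat input Q = F Δt = 92.5 × (599 days × 86400 s/day) = 4.79×10^9 J/m².
ΔT = Q / C = 4.79×10^9 / 4.47×10^8 = 10.7 K.

10.7 K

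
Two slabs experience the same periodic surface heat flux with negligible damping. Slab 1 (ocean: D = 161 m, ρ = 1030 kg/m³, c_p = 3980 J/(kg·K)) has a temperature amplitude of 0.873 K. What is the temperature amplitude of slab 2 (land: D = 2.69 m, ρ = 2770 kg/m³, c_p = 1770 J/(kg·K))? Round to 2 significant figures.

C_ocean = 6.60×10^8 J/(m²·K); C_land = 1.32×10^7 J/(m²·K).
A ∝ 1/C ⇒ A_land = A_ocean × C_ocean/C_land = 0.873 × 50.0 = 43.7 K.

44 K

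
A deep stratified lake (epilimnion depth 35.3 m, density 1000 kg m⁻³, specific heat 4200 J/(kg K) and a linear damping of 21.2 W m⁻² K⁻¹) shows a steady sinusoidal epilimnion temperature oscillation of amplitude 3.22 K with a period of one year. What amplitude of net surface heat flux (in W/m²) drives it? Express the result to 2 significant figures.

120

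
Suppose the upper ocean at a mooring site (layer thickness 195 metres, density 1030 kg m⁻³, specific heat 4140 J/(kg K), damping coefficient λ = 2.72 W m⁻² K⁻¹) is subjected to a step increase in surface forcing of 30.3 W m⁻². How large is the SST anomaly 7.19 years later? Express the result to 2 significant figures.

5.8 K

Areal heat capacity C = ρ c_p D = 1030 × 4140 × 195 = 8.32×10^8 J/(m²·K).
τ = C / λ = 8.32×10^8 / 2.72 = 3.06×10^8 s.
Equilibrium anomaly ΔT_eq = F / λ = 30.3 / 2.72 = 11.1 K.
t = 7.19 years = 2.27×10^8 s, so t/τ = 0.742.
ΔT(t) = ΔT_eq (1 − e^(−t/τ)) = 11.1 × (1 − e^−0.742) = 5.84 K.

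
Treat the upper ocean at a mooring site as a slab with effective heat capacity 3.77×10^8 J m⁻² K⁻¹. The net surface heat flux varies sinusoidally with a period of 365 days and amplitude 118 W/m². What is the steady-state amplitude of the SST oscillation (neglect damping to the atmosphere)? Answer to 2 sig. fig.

1.6 K

Areal heat capacity C = 3.77×10^8 J m⁻² K⁻¹ (given).
Angular frequency ω = 2π / T = 2π / 3.15×10^7 s = 1.99×10^-7 s⁻¹.
Cω = 3.77×10^8 × 1.99×10^-7 = 75.1 W/(m²·K).
Amplitude A = F₀ / (Cω) = 118 / 75.1 = 1.57 K.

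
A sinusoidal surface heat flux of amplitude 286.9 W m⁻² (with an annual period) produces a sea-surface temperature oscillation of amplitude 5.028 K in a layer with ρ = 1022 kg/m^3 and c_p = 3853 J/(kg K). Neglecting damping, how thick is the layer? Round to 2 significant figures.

ω = 2π / 3.15×10^7 s = 1.99×10^-7 s⁻¹.
Required C = F₀ / (A ω) = 286.9 / (5.028 × 1.99×10^-7) = 2.86×10^8 J/(m²·K).
D = C / (ρ c_p) = 2.86×10^8 / (1022 × 3853) = 72.7 m.

73 m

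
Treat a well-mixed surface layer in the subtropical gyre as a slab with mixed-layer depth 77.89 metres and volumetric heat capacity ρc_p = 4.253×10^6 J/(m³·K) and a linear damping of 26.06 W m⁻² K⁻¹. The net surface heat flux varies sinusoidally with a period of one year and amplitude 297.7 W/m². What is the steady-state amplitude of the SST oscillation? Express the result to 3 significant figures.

4.20 K

Areal heat capacity C = ρc_p × D = 4.253×10^6 × 77.89 = 3.31×10^8 J/(m^2 K).
Angular frequency ω = 2π / T = 2π / 3.15×10^7 s = 1.99×10^-7 s⁻¹.
√((Cω)² + λ²) = √((66.0)² + 26.06²) = 71.0 W/(m²·K).
Amplitude A = F₀ / √((Cω)²+λ²) = 297.7 / 71.0 = 4.20 K.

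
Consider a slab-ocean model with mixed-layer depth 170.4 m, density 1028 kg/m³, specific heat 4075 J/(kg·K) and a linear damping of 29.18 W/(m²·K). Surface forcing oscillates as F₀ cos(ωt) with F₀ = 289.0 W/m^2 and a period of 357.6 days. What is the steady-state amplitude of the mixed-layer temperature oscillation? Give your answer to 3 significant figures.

Areal heat capacity C = ρ c_p D = 1028 × 4075 × 170.4 = 7.14×10^8 J/(m²·K).
Angular frequency ω = 2π / T = 2π / 3.09×10^7 s = 2.03×10^-7 s⁻¹.
√((Cω)² + λ²) = √((145)² + 29.18²) = 148 W/(m²·K).
Amplitude A = F₀ / √((Cω)²+λ²) = 289.0 / 148 = 1.95 K.

1.95 K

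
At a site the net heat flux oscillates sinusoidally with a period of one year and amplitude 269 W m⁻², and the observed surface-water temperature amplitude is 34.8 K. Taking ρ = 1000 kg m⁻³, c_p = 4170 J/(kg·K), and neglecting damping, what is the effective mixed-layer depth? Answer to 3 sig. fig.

9.30 m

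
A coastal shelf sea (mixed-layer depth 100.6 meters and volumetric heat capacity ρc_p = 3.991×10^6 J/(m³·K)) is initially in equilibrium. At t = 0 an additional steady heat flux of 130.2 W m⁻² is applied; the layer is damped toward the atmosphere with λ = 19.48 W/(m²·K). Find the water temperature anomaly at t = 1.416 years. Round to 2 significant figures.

5.9 K

Areal heat capacity C = ρc_p × D = 3.991×10^6 × 100.6 = 4.01×10^8 J m⁻² K⁻¹.
τ = C / λ = 4.01×10^8 / 19.48 = 2.06×10^7 s.
Equilibrium anomaly ΔT_eq = F / λ = 130.2 / 19.48 = 6.68 K.
t = 1.416 years = 4.47×10^7 s, so t/τ = 2.17.
ΔT(t) = ΔT_eq (1 − e^(−t/τ)) = 6.68 × (1 − e^−2.17) = 5.92 K.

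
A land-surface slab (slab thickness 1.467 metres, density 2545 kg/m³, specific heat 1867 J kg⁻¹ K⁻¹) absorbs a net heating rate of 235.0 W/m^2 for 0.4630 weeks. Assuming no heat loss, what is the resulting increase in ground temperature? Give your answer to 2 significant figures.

Areal heat capacity C = ρ c_p D = 2545 × 1867 × 1.467 = 6.97×10^6 J/(m^2 K).
Net heat input Q = F Δt = 235.0 × (0.4630 weeks × 6.048×10^5 s/week) = 6.58×10^7 J/m².
ΔT = Q / C = 6.58×10^7 / 6.97×10^6 = 9.44 K.

9.4 K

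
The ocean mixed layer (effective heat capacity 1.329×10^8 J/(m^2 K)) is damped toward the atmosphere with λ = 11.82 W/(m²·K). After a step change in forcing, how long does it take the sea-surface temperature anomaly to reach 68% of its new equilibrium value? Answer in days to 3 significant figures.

Areal heat capacity C = 1.329×10^8 J/(m^2 K) (given).
τ = C / λ = 1.33×10^8 / 11.82 = 1.12×10^7 s.
Fraction reached: 1 − e^(−t/τ) = 0.68 ⇒ t = −τ ln(1 − 0.68) = τ × 1.14.
t = 1.28×10^7 s = 148 days.

148 days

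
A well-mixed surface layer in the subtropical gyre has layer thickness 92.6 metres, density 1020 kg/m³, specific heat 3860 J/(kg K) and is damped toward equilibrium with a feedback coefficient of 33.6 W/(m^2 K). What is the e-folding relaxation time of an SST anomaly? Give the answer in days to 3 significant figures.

Areal heat capacity C = ρ c_p D = 1020 × 3860 × 92.6 = 3.65×10^8 J m⁻² K⁻¹.
Relaxation time τ = C / λ = 3.65×10^8 / 33.6 = 1.09×10^7 s.
In days: 1.09×10^7 s / (86400 s/day) = 126 days.

126 days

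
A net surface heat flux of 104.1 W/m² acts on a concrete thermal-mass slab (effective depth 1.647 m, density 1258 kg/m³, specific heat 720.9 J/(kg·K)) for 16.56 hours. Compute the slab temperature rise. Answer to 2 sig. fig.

Areal heat capacity C = ρ c_p D = 1258 × 720.9 × 1.647 = 1.49×10^6 J/(m^2 K).
Net heat input Q = F Δt = 104.1 × (16.56 hours × 3600 s/hour) = 6.21×10^6 J/m².
ΔT = Q / C = 6.21×10^6 / 1.49×10^6 = 4.15 K.

4.2 K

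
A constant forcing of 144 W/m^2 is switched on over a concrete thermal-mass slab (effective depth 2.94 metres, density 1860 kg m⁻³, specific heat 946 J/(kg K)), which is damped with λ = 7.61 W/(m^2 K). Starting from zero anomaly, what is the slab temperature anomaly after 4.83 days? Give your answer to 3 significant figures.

8.68 K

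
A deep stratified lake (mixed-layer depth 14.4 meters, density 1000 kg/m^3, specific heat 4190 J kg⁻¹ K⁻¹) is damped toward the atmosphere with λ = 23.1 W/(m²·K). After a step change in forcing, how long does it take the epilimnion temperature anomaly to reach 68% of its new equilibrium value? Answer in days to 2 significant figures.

34 days

Areal heat capacity C = ρ c_p D = 1000 × 4190 × 14.4 = 6.03×10^7 J/(m²·K).
τ = C / λ = 6.03×10^7 / 23.1 = 2.61×10^6 s.
Fraction reached: 1 − e^(−t/τ) = 0.68 ⇒ t = −τ ln(1 − 0.68) = τ × 1.14.
t = 2.98×10^6 s = 34.4 days.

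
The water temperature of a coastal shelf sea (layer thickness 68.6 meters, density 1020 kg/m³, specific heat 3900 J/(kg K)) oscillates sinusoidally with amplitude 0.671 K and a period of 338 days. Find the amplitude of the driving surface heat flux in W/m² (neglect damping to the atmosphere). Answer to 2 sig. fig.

39

Areal heat capacity C = ρ c_p D = 1020 × 3900 × 68.6 = 2.73×10^8 J m⁻² K⁻¹.
ω = 2π / 2.92×10^7 s = 2.15×10^-7 s⁻¹.
Cω = 2.73×10^8 × 2.15×10^-7 = 58.7 W/(m²·K).
F₀ = A × Cω = 0.671 × 58.7 = 39.4 W/m².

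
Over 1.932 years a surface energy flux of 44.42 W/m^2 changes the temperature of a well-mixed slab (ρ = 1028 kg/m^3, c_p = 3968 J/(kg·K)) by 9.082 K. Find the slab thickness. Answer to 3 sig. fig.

Heat input Q = F Δt = 44.42 × 6.10×10^7 s = 2.71×10^9 J/m².
Required areal heat capacity C = Q / ΔT = 2.98×10^8 J/(m²·K).
Depth D = C / (ρ c_p) = 2.98×10^8 / (1028 × 3968) = 73.1 m.

73.1 m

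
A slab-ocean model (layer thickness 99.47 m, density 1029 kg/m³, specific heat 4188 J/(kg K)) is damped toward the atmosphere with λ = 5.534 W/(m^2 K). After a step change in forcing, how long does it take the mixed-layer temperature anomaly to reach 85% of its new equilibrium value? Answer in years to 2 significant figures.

4.7 years

Areal heat capacity C = ρ c_p D = 1029 × 4188 × 99.47 = 4.29×10^8 J m⁻² K⁻¹.
τ = C / λ = 4.29×10^8 / 5.534 = 7.75×10^7 s.
Fraction reached: 1 − e^(−t/τ) = 0.85 ⇒ t = −τ ln(1 − 0.85) = τ × 1.90.
t = 1.47×10^8 s = 4.66 years.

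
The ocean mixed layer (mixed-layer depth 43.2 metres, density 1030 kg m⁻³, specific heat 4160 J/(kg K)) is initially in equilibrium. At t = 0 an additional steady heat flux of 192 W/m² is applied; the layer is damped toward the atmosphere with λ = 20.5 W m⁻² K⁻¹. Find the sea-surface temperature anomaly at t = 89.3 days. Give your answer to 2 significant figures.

5.4 K

Areal heat capacity C = ρ c_p D = 1030 × 4160 × 43.2 = 1.85×10^8 J/(m^2 K).
τ = C / λ = 1.85×10^8 / 20.5 = 9.03×10^6 s.
Equilibrium anomaly ΔT_eq = F / λ = 192 / 20.5 = 9.37 K.
t = 89.3 days = 7.72×10^6 s, so t/τ = 0.854.
ΔT(t) = ΔT_eq (1 − e^(−t/τ)) = 9.37 × (1 − e^−0.854) = 5.38 K.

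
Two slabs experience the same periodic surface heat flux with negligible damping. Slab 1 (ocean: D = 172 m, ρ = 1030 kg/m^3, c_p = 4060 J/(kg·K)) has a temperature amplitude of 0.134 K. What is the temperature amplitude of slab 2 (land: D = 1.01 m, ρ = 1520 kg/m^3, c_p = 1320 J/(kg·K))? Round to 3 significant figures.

C_ocean = 7.19×10^8 J/(m²·K); C_land = 2.03×10^6 J/(m²·K).
A ∝ 1/C ⇒ A_land = A_ocean × C_ocean/C_land = 0.134 × 355 = 47.6 K.

47.6 K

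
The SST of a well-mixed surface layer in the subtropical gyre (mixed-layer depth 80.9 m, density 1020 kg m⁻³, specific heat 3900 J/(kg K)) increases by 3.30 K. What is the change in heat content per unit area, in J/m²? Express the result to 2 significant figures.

Areal heat capacity C = ρ c_p D = 1020 × 3900 × 80.9 = 3.22×10^8 J m⁻² K⁻¹.
ΔQ = C ΔT = 3.22×10^8 × 3.30 = 1.06×10^9 J/m².

1.1×10^9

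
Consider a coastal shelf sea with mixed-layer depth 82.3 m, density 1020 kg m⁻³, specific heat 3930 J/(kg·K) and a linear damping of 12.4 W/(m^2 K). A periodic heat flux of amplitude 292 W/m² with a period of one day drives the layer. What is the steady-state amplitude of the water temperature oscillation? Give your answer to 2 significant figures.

Areal heat capacity C = ρ c_p D = 1020 × 3930 × 82.3 = 3.30×10^8 J m⁻² K⁻¹.
Angular frequency ω = 2π / T = 2π / 86400 s = 7.27×10^-5 s⁻¹.
√((Cω)² + λ²) = √((24000)² + 12.4²) = 24000 W/(m²·K).
Amplitude A = F₀ / √((Cω)²+λ²) = 292 / 24000 = 0.0122 K.

0.012 K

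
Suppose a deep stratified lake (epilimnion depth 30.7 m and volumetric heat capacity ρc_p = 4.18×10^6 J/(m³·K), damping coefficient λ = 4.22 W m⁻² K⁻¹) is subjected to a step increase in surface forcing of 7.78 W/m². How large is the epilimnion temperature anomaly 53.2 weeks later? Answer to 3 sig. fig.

1.20 K

Areal heat capacity C = ρc_p × D = 4.18×10^6 × 30.7 = 1.28×10^8 J m⁻² K⁻¹.
τ = C / λ = 1.28×10^8 / 4.22 = 3.04×10^7 s.
Equilibrium anomaly ΔT_eq = F / λ = 7.78 / 4.22 = 1.84 K.
t = 53.2 weeks = 3.22×10^7 s, so t/τ = 1.06.
ΔT(t) = ΔT_eq (1 − e^(−t/τ)) = 1.84 × (1 − e^−1.06) = 1.20 K.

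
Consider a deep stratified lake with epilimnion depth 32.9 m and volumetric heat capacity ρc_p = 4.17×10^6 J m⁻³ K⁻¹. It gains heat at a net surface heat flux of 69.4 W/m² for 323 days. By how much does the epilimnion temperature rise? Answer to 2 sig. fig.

14 K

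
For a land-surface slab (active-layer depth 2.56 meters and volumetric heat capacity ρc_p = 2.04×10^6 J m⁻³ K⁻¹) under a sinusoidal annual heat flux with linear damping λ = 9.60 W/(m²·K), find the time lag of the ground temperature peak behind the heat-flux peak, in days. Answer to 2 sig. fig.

6.3 days

Areal heat capacity C = ρc_p × D = 2.04×10^6 × 2.56 = 5.22×10^6 J/(m²·K).
ω = 2π / 3.15×10^7 s = 1.99×10^-7 s⁻¹.
Phase lag φ = arctan(Cω/λ) = arctan(1.04/9.60) = 0.108 rad.
Time lag = φ / ω = 0.108 / 1.99×10^-7 = 5.42×10^5 s = 6.27 days.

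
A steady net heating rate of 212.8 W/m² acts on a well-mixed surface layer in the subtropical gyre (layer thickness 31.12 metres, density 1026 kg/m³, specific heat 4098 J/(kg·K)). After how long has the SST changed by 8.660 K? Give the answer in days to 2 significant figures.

62 days

Areal heat capacity C = ρ c_p D = 1026 × 4098 × 31.12 = 1.31×10^8 J/(m²·K).
Time required: Δt = C ΔT / F = 1.31×10^8 × 8.660 / 212.8 = 5.32×10^6 s.
In days: 5.32×10^6 s / (86400 s/day) = 61.6 days.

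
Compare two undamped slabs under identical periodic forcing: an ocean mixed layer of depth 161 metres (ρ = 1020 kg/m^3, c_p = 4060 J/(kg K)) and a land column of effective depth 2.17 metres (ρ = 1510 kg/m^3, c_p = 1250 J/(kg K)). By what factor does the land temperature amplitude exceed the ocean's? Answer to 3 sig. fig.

163

C_ocean = 1020 × 4060 × 161 = 6.67×10^8 J/(m²·K).
C_land = 1510 × 1250 × 2.17 = 4.10×10^6 J/(m²·K).
Undamped amplitude ∝ 1/C, so A_land/A_ocean = C_ocean/C_land = 163.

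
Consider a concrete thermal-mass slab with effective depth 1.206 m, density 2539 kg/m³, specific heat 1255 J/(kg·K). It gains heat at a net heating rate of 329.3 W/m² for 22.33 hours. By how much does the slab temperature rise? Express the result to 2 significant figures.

Areal heat capacity C = ρ c_p D = 2539 × 1255 × 1.206 = 3.84×10^6 J/(m²·K).
Net heat input Q = F Δt = 329.3 × (22.33 hours × 3600 s/hour) = 2.65×10^7 J/m².
ΔT = Q / C = 2.65×10^7 / 3.84×10^6 = 6.89 K.

6.9 K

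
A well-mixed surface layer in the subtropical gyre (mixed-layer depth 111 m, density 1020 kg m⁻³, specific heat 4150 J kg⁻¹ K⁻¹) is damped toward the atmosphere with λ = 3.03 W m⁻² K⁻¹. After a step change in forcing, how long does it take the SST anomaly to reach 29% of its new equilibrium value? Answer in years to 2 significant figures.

1.7 years

Areal heat capacity C = ρ c_p D = 1020 × 4150 × 111 = 4.70×10^8 J m⁻² K⁻¹.
τ = C / λ = 4.70×10^8 / 3.03 = 1.55×10^8 s.
Fraction reached: 1 − e^(−t/τ) = 0.29 ⇒ t = −τ ln(1 − 0.29) = τ × 0.342.
t = 5.31×10^7 s = 1.68 years.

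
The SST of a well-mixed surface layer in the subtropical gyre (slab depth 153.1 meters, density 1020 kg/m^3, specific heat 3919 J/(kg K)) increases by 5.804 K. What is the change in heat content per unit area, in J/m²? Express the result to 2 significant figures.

3.6×10^9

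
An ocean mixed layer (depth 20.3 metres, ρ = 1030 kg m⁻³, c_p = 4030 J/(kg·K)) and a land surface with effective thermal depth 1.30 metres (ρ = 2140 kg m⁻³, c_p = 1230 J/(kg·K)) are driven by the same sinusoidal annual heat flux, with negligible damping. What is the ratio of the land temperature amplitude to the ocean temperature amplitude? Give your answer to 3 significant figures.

24.6

C_ocean = 1030 × 4030 × 20.3 = 8.43×10^7 J/(m²·K).
C_land = 2140 × 1230 × 1.30 = 3.42×10^6 J/(m²·K).
Undamped amplitude ∝ 1/C, so A_land/A_ocean = C_ocean/C_land = 24.6.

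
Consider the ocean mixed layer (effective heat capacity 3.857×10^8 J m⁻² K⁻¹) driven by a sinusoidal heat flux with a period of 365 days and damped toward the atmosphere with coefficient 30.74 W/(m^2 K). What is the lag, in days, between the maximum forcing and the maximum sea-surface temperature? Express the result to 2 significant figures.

69 days

Areal heat capacity C = 3.857×10^8 J m⁻² K⁻¹ (given).
ω = 2π / 3.15×10^7 s = 1.99×10^-7 s⁻¹.
Phase lag φ = arctan(Cω/λ) = arctan(76.8/30.74) = 1.19 rad.
Time lag = φ / ω = 1.19 / 1.99×10^-7 = 5.97×10^6 s = 69.1 days.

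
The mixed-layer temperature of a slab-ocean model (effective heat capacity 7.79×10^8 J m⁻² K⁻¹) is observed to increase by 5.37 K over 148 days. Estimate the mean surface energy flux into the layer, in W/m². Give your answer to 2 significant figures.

Areal heat capacity C = 7.79×10^8 J m⁻² K⁻¹ (given).
Required heat per unit area: Q = C ΔT = 7.79×10^8 × 5.37 = 4.18×10^9 J/m².
Flux F = Q / Δt = 4.18×10^9 / 1.28×10^7 s = 327 W/m².

330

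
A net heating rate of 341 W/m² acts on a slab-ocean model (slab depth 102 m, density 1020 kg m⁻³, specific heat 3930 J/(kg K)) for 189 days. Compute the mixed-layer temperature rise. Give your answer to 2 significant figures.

14 K

Areal heat capacity C = ρ c_p D = 1020 × 3930 × 102 = 4.09×10^8 J m⁻² K⁻¹.
Net heat input Q = F Δt = 341 × (189 days × 86400 s/day) = 5.57×10^9 J/m².
ΔT = Q / C = 5.57×10^9 / 4.09×10^8 = 13.6 K.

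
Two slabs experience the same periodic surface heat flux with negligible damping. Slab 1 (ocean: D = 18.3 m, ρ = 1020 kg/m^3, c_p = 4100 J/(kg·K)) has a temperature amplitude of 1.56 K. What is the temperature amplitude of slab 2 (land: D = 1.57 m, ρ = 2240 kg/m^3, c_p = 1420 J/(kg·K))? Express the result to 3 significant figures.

C_ocean = 7.65×10^7 J/(m²·K); C_land = 4.99×10^6 J/(m²·K).
A ∝ 1/C ⇒ A_land = A_ocean × C_ocean/C_land = 1.56 × 15.3 = 23.9 K.

23.9 K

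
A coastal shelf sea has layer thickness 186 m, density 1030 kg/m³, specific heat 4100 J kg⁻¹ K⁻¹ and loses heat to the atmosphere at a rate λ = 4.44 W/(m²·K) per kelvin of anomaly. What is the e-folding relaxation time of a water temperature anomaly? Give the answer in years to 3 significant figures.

5.61 years

Areal heat capacity C = ρ c_p D = 1030 × 4100 × 186 = 7.85×10^8 J m⁻² K⁻¹.
Relaxation time τ = C / λ = 7.85×10^8 / 4.44 = 1.77×10^8 s.
In years: 1.77×10^8 s / (3.156×10^7 s/year) = 5.61 years.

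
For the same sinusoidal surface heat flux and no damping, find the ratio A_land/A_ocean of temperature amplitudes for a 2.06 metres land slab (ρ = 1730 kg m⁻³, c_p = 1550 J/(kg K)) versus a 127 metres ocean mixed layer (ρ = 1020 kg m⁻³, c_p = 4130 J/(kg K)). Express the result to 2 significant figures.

97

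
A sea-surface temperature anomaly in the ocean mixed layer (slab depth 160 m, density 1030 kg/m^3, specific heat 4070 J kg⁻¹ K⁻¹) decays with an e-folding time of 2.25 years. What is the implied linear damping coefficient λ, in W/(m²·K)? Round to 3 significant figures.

Areal heat capacity C = ρ c_p D = 1030 × 4070 × 160 = 6.71×10^8 J m⁻² K⁻¹.
τ = 2.25 years = 7.10×10^7 s.
λ = C / τ = 6.71×10^8 / 7.10×10^7 = 9.45 W/(m²·K).

9.45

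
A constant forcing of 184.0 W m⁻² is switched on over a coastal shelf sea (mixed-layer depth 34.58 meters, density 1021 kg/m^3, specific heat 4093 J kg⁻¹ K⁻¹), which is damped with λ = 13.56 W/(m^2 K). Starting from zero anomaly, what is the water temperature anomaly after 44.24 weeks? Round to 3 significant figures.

12.5 K

Areal heat capacity C = ρ c_p D = 1021 × 4093 × 34.58 = 1.45×10^8 J/(m²·K).
τ = C / λ = 1.45×10^8 / 13.56 = 1.07×10^7 s.
Equilibrium anomaly ΔT_eq = F / λ = 184.0 / 13.56 = 13.6 K.
t = 44.24 weeks = 2.68×10^7 s, so t/τ = 2.51.
ΔT(t) = ΔT_eq (1 − e^(−t/τ)) = 13.6 × (1 − e^−2.51) = 12.5 K.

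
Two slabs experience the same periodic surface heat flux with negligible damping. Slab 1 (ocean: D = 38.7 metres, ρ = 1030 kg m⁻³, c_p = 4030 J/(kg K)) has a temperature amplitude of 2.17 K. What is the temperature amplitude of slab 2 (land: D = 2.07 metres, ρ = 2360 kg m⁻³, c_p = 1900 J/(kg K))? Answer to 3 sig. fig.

C_ocean = 1.61×10^8 J/(m²·K); C_land = 9.28×10^6 J/(m²·K).
A ∝ 1/C ⇒ A_land = A_ocean × C_ocean/C_land = 2.17 × 17.3 = 37.6 K.

37.6 K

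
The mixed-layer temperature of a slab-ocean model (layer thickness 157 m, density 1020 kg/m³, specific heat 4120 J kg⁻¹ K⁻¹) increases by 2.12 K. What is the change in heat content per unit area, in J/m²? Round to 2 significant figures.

Areal heat capacity C = ρ c_p D = 1020 × 4120 × 157 = 6.60×10^8 J m⁻² K⁻¹.
ΔQ = C ΔT = 6.60×10^8 × 2.12 = 1.40×10^9 J/m².

1.4×10^9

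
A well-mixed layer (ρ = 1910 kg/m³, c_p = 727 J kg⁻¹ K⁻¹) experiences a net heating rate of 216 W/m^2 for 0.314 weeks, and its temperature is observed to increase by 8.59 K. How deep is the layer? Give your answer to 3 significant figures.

3.44 m

Heat input Q = F Δt = 216 × 1.90×10^5 s = 4.10×10^7 J/m².
Required areal heat capacity C = Q / ΔT = 4.78×10^6 J/(m²·K).
Depth D = C / (ρ c_p) = 4.78×10^6 / (1910 × 727) = 3.44 m.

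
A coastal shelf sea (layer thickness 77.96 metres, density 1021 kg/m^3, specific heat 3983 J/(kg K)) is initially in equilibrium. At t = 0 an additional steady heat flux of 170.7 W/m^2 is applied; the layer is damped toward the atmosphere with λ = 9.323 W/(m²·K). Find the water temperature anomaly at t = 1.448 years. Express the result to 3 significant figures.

Areal heat capacity C = ρ c_p D = 1021 × 3983 × 77.96 = 3.17×10^8 J m⁻² K⁻¹.
τ = C / λ = 3.17×10^8 / 9.323 = 3.40×10^7 s.
Equilibrium anomaly ΔT_eq = F / λ = 170.7 / 9.323 = 18.3 K.
t = 1.448 years = 4.57×10^7 s, so t/τ = 1.34.
ΔT(t) = ΔT_eq (1 − e^(−t/τ)) = 18.3 × (1 − e^−1.34) = 13.5 K.

13.5 K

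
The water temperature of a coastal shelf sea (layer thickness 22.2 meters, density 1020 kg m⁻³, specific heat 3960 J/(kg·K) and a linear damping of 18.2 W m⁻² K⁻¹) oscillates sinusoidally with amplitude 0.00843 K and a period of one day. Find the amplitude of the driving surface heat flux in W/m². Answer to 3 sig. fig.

55.0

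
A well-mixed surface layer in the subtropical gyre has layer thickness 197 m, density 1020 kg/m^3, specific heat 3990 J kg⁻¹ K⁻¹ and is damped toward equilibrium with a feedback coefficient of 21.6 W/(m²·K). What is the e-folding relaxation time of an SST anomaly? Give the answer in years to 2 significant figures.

Areal heat capacity C = ρ c_p D = 1020 × 3990 × 197 = 8.02×10^8 J/(m²·K).
Relaxation time τ = C / λ = 8.02×10^8 / 21.6 = 3.71×10^7 s.
In years: 3.71×10^7 s / (3.156×10^7 s/year) = 1.18 years.

1.2 years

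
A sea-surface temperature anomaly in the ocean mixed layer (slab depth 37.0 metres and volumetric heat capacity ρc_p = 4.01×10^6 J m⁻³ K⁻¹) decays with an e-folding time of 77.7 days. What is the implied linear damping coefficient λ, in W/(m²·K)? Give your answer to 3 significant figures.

Areal heat capacity C = ρc_p × D = 4.01×10^6 × 37.0 = 1.48×10^8 J/(m²·K).
τ = 77.7 days = 6.71×10^6 s.
λ = C / τ = 1.48×10^8 / 6.71×10^6 = 22.1 W/(m²·K).

22.1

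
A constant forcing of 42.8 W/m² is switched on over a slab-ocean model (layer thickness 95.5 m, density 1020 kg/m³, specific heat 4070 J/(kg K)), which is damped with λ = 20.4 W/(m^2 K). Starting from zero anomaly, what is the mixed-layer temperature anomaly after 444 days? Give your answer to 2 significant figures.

1.8 K

Areal heat capacity C = ρ c_p D = 1020 × 4070 × 95.5 = 3.96×10^8 J/(m^2 K).
τ = C / λ = 3.96×10^8 / 20.4 = 1.94×10^7 s.
Equilibrium anomaly ΔT_eq = F / λ = 42.8 / 20.4 = 2.10 K.
t = 444 days = 3.84×10^7 s, so t/τ = 1.97.
ΔT(t) = ΔT_eq (1 − e^(−t/τ)) = 2.10 × (1 − e^−1.97) = 1.81 K.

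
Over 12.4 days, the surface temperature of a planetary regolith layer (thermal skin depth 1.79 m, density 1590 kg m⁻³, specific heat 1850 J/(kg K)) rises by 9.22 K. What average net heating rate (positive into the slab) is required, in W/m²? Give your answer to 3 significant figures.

45.3

Areal heat capacity C = ρ c_p D = 1590 × 1850 × 1.79 = 5.27×10^6 J/(m²·K).
Required heat per unit area: Q = C ΔT = 5.27×10^6 × 9.22 = 4.85×10^7 J/m².
Flux F = Q / Δt = 4.85×10^7 / 1.07×10^6 s = 45.3 W/m².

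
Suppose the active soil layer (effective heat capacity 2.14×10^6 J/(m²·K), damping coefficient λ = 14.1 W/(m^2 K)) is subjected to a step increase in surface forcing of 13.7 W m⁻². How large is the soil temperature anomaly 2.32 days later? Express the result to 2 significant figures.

0.71 K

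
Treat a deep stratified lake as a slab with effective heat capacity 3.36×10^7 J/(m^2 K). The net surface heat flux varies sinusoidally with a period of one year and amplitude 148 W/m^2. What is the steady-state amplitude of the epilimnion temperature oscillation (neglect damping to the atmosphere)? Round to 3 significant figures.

Areal heat capacity C = 3.36×10^7 J/(m^2 K) (given).
Angular frequency ω = 2π / T = 2π / 3.15×10^7 s = 1.99×10^-7 s⁻¹.
Cω = 3.36×10^7 × 1.99×10^-7 = 6.69 W/(m²·K).
Amplitude A = F₀ / (Cω) = 148 / 6.69 = 22.1 K.

22.1 K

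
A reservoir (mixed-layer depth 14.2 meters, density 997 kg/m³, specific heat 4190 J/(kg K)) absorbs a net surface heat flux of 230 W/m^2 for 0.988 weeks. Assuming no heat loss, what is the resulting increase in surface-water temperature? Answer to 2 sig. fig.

Areal heat capacity C = ρ c_p D = 997 × 4190 × 14.2 = 5.93×10^7 J m⁻² K⁻¹.
Net heat input Q = F Δt = 230 × (0.988 weeks × 6.048×10^5 s/week) = 1.37×10^8 J/m².
ΔT = Q / C = 1.37×10^8 / 5.93×10^7 = 2.32 K.

2.3 K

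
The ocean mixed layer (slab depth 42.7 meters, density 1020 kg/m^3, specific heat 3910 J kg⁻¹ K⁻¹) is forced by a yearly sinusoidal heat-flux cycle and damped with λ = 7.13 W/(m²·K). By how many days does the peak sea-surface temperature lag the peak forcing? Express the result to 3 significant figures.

Areal heat capacity C = ρ c_p D = 1020 × 3910 × 42.7 = 1.70×10^8 J/(m²·K).
ω = 2π / 3.15×10^7 s = 1.99×10^-7 s⁻¹.
Phase lag φ = arctan(Cω/λ) = arctan(33.9/7.13) = 1.36 rad.
Time lag = φ / ω = 1.36 / 1.99×10^-7 = 6.84×10^6 s = 79.2 days.

79.2 days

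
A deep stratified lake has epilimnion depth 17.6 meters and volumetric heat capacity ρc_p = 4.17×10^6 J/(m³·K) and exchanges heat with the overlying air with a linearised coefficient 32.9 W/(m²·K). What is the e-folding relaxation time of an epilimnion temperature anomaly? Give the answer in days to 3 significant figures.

Areal heat capacity C = ρc_p × D = 4.17×10^6 × 17.6 = 7.34×10^7 J/(m²·K).
Relaxation time τ = C / λ = 7.34×10^7 / 32.9 = 2.23×10^6 s.
In days: 2.23×10^6 s / (86400 s/day) = 25.8 days.

25.8 days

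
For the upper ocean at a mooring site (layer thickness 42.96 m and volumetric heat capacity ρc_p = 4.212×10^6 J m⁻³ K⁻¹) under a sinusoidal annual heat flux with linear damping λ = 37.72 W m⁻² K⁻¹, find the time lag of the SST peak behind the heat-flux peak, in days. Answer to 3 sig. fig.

Areal heat capacity C = ρc_p × D = 4.212×10^6 × 42.96 = 1.81×10^8 J m⁻² K⁻¹.
ω = 2π / 3.15×10^7 s = 1.99×10^-7 s⁻¹.
Phase lag φ = arctan(Cω/λ) = arctan(36.1/37.72) = 0.763 rad.
Time lag = φ / ω = 0.763 / 1.99×10^-7 = 3.83×10^6 s = 44.3 days.

44.3 days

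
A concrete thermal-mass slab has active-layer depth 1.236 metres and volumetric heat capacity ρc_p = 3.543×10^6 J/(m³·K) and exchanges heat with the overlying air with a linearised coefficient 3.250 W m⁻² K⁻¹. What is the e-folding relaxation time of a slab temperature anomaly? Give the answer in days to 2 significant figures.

Areal heat capacity C = ρc_p × D = 3.543×10^6 × 1.236 = 4.38×10^6 J m⁻² K⁻¹.
Relaxation time τ = C / λ = 4.38×10^6 / 3.250 = 1.35×10^6 s.
In days: 1.35×10^6 s / (86400 s/day) = 15.6 days.

16 days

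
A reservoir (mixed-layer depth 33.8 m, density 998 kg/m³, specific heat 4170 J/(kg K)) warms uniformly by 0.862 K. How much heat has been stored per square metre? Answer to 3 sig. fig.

1.21×10^8

Areal heat capacity C = ρ c_p D = 998 × 4170 × 33.8 = 1.41×10^8 J/(m^2 K).
ΔQ = C ΔT = 1.41×10^8 × 0.862 = 1.21×10^8 J/m².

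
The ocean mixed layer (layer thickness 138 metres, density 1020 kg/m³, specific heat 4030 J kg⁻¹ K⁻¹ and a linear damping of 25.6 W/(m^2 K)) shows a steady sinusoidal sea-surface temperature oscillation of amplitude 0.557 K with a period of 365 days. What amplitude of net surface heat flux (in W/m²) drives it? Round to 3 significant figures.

Areal heat capacity C = ρ c_p D = 1020 × 4030 × 138 = 5.67×10^8 J/(m^2 K).
ω = 2π / 3.15×10^7 s = 1.99×10^-7 s⁻¹.
√((Cω)² + λ²) = √((113)² + 25.6²) = 116 W/(m²·K).
F₀ = A × √((Cω)²+λ²) = 0.557 × 116 = 64.5 W/m².

64.5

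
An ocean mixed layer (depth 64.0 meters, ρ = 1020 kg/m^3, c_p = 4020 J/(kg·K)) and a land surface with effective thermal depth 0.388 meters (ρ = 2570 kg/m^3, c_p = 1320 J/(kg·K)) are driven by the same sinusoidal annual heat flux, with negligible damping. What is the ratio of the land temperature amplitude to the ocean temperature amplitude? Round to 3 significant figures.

C_ocean = 1020 × 4020 × 64.0 = 2.62×10^8 J/(m²·K).
C_land = 2570 × 1320 × 0.388 = 1.32×10^6 J/(m²·K).
Undamped amplitude ∝ 1/C, so A_land/A_ocean = C_ocean/C_land = 199.

199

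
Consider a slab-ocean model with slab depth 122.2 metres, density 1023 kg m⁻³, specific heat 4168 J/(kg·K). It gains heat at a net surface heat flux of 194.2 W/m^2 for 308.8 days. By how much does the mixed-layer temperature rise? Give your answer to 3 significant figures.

9.94 K

Areal heat capacity C = ρ c_p D = 1023 × 4168 × 122.2 = 5.21×10^8 J m⁻² K⁻¹.
Net heat input Q = F Δt = 194.2 × (308.8 days × 86400 s/day) = 5.18×10^9 J/m².
ΔT = Q / C = 5.18×10^9 / 5.21×10^8 = 9.94 K.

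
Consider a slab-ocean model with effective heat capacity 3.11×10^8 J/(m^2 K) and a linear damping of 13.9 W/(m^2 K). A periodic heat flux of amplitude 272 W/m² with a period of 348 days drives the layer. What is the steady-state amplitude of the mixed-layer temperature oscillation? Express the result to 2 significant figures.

Areal heat capacity C = 3.11×10^8 J/(m^2 K) (given).
Angular frequency ω = 2π / T = 2π / 3.01×10^7 s = 2.09×10^-7 s⁻¹.
√((Cω)² + λ²) = √((65.0)² + 13.9²) = 66.5 W/(m²·K).
Amplitude A = F₀ / √((Cω)²+λ²) = 272 / 66.5 = 4.09 K.

4.1 K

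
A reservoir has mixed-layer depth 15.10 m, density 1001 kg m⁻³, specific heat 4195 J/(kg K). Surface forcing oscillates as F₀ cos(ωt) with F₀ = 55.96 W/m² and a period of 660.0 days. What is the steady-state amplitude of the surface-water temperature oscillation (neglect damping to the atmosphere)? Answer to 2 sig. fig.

Areal heat capacity C = ρ c_p D = 1001 × 4195 × 15.10 = 6.34×10^7 J m⁻² K⁻¹.
Angular frequency ω = 2π / T = 2π / 5.70×10^7 s = 1.10×10^-7 s⁻¹.
Cω = 6.34×10^7 × 1.10×10^-7 = 6.99 W/(m²·K).
Amplitude A = F₀ / (Cω) = 55.96 / 6.99 = 8.01 K.

8.0 K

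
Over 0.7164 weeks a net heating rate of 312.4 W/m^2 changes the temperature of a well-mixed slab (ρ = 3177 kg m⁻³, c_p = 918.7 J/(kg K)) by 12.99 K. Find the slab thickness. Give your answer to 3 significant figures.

3.57 m

Heat input Q = F Δt = 312.4 × 4.33×10^5 s = 1.35×10^8 J/m².
Required areal heat capacity C = Q / ΔT = 1.04×10^7 J/(m²·K).
Depth D = C / (ρ c_p) = 1.04×10^7 / (3177 × 918.7) = 3.57 m.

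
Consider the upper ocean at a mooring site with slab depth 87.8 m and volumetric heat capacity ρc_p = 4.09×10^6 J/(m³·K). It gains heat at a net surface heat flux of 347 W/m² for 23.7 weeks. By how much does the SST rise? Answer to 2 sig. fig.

Areal heat capacity C = ρc_p × D = 4.09×10^6 × 87.8 = 3.59×10^8 J/(m²·K).
Net heat input Q = F Δt = 347 × (23.7 weeks × 6.048×10^5 s/week) = 4.97×10^9 J/m².
ΔT = Q / C = 4.97×10^9 / 3.59×10^8 = 13.9 K.

14 K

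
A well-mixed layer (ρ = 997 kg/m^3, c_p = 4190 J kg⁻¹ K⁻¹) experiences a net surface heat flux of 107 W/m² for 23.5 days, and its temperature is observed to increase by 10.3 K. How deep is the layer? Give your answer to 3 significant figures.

5.05 m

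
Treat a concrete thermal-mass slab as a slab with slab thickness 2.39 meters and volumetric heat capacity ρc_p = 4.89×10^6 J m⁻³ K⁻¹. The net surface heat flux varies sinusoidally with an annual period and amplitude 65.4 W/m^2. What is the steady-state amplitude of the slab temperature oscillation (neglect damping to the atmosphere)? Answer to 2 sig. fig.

Areal heat capacity C = ρc_p × D = 4.89×10^6 × 2.39 = 1.17×10^7 J m⁻² K⁻¹.
Angular frequency ω = 2π / T = 2π / 3.15×10^7 s = 1.99×10^-7 s⁻¹.
Cω = 1.17×10^7 × 1.99×10^-7 = 2.33 W/(m²·K).
Amplitude A = F₀ / (Cω) = 65.4 / 2.33 = 28.1 K.

28 K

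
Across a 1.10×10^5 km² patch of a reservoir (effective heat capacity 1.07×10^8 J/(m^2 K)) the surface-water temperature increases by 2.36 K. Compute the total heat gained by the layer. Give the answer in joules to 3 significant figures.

Areal heat capacity C = 1.07×10^8 J/(m^2 K) (given).
Heat per unit area: q = C ΔT = 1.07×10^8 × 2.36 = 2.53×10^8 J/m².
Total heat: Q = q × A = 2.53×10^8 × (1.10×10^5 × 10⁶ m²) = 2.78×10^19 J.

2.78×10^19 J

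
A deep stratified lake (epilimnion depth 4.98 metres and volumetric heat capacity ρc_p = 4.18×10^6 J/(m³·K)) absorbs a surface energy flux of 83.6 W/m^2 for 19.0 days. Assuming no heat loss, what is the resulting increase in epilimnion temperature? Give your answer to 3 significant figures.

Areal heat capacity C = ρc_p × D = 4.18×10^6 × 4.98 = 2.08×10^7 J/(m^2 K).
Net heat input Q = F Δt = 83.6 × (19.0 days × 86400 s/day) = 1.37×10^8 J/m².
ΔT = Q / C = 1.37×10^8 / 2.08×10^7 = 6.59 K.

6.59 K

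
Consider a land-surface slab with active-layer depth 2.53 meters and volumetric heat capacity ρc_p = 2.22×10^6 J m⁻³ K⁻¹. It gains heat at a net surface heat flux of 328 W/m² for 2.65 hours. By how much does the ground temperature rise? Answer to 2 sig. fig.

Areal heat capacity C = ρc_p × D = 2.22×10^6 × 2.53 = 5.62×10^6 J/(m^2 K).
Net heat input Q = F Δt = 328 × (2.65 hours × 3600 s/hour) = 3.13×10^6 J/m².
ΔT = Q / C = 3.13×10^6 / 5.62×10^6 = 0.557 K.

0.56 K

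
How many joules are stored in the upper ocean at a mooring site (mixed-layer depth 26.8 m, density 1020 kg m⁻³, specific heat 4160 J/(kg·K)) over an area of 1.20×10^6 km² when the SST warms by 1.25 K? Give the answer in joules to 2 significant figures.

1.7×10^20 J

Areal heat capacity C = ρ c_p D = 1020 × 4160 × 26.8 = 1.14×10^8 J/(m^2 K).
Heat per unit area: q = C ΔT = 1.14×10^8 × 1.25 = 1.42×10^8 J/m².
Total heat: Q = q × A = 1.42×10^8 × (1.20×10^6 × 10⁶ m²) = 1.71×10^20 J.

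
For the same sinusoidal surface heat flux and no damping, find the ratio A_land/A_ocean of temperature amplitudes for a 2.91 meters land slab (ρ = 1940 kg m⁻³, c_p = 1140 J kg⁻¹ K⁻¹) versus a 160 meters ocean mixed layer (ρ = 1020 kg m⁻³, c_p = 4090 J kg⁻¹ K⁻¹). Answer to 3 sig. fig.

C_ocean = 1020 × 4090 × 160 = 6.67×10^8 J/(m²·K).
C_land = 1940 × 1140 × 2.91 = 6.44×10^6 J/(m²·K).
Undamped amplitude ∝ 1/C, so A_land/A_ocean = C_ocean/C_land = 104.

104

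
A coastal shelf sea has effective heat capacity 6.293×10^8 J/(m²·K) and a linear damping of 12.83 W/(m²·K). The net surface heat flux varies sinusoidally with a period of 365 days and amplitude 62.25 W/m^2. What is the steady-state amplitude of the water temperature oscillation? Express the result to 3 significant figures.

Areal heat capacity C = 6.293×10^8 J/(m²·K) (given).
Angular frequency ω = 2π / T = 2π / 3.15×10^7 s = 1.99×10^-7 s⁻¹.
√((Cω)² + λ²) = √((125)² + 12.83²) = 126 W/(m²·K).
Amplitude A = F₀ / √((Cω)²+λ²) = 62.25 / 126 = 0.494 K.

0.494 K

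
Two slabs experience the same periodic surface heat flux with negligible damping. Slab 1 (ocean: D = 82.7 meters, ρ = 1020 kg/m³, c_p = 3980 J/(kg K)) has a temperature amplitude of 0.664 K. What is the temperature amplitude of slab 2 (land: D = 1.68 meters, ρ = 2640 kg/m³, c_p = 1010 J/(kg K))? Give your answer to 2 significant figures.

50 K

C_ocean = 3.36×10^8 J/(m²·K); C_land = 4.48×10^6 J/(m²·K).
A ∝ 1/C ⇒ A_land = A_ocean × C_ocean/C_land = 0.664 × 74.9 = 49.8 K.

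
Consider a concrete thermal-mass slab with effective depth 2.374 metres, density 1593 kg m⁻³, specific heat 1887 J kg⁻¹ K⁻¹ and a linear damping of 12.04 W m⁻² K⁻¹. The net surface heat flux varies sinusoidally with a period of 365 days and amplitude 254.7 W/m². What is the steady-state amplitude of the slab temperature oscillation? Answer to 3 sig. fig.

21.0 K

Areal heat capacity C = ρ c_p D = 1593 × 1887 × 2.374 = 7.14×10^6 J m⁻² K⁻¹.
Angular frequency ω = 2π / T = 2π / 3.15×10^7 s = 1.99×10^-7 s⁻¹.
√((Cω)² + λ²) = √((1.42)² + 12.04²) = 12.1 W/(m²·K).
Amplitude A = F₀ / √((Cω)²+λ²) = 254.7 / 12.1 = 21.0 K.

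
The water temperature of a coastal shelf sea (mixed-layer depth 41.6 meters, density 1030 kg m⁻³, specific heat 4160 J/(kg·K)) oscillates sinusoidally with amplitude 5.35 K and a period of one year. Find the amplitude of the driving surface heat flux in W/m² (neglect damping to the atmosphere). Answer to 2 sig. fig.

Areal heat capacity C = ρ c_p D = 1030 × 4160 × 41.6 = 1.78×10^8 J m⁻² K⁻¹.
ω = 2π / 3.15×10^7 s = 1.99×10^-7 s⁻¹.
Cω = 1.78×10^8 × 1.99×10^-7 = 35.5 W/(m²·K).
F₀ = A × Cω = 5.35 × 35.5 = 190 W/m².

190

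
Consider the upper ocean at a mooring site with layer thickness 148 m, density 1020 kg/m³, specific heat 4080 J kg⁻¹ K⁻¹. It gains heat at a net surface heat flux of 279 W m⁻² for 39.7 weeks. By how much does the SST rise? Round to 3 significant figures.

Areal heat capacity C = ρ c_p D = 1020 × 4080 × 148 = 6.16×10^8 J/(m^2 K).
Net heat input Q = F Δt = 279 × (39.7 weeks × 6.048×10^5 s/week) = 6.70×10^9 J/m².
ΔT = Q / C = 6.70×10^9 / 6.16×10^8 = 10.9 K.

10.9 K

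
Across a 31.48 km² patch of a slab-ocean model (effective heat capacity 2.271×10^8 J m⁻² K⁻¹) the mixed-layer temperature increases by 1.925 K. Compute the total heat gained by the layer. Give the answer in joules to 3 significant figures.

1.38×10^16 J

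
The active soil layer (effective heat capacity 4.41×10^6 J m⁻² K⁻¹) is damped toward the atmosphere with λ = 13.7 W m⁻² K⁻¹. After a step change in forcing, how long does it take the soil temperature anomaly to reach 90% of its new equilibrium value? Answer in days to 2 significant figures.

Areal heat capacity C = 4.41×10^6 J m⁻² K⁻¹ (given).
τ = C / λ = 4.41×10^6 / 13.7 = 3.22×10^5 s.
Fraction reached: 1 − e^(−t/τ) = 0.90 ⇒ t = −τ ln(1 − 0.90) = τ × 2.30.
t = 7.41×10^5 s = 8.58 days.

8.6 days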